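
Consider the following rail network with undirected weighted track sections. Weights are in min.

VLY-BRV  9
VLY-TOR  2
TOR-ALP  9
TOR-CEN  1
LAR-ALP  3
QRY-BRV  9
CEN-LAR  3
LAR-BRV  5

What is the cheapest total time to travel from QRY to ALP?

17 min

Enumerating some paths:
QRY–BRV–LAR–ALP: 9+5+3 = 17
QRY–BRV–VLY–TOR–CEN–LAR–ALP: 9+9+2+1+3+3 = 27
The minimum is 17 min via QRY–BRV–LAR–ALP.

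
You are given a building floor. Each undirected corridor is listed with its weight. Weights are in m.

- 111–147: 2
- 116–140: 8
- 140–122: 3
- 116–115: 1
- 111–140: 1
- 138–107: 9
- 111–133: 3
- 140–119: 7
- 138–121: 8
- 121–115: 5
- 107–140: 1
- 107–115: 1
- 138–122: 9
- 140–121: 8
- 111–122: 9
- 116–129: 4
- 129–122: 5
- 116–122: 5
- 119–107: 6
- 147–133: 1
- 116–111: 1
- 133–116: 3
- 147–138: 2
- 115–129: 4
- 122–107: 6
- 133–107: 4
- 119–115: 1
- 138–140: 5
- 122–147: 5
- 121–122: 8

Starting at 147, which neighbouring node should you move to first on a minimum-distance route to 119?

Enumerating some paths:
147–111–116–115–119: 2+1+1+1 = 5
147–133–116–115–119: 1+3+1+1 = 6
Cheapest is 147–111–116–115–119 at 5 m.
So from 147 the first move is to 111.

111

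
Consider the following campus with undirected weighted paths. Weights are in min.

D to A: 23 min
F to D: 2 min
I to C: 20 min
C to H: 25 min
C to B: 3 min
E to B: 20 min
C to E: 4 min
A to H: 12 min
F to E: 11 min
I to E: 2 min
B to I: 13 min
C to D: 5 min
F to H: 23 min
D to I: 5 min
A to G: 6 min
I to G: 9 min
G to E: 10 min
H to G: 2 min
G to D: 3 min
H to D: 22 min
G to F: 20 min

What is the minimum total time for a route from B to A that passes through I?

23 min

Shortest B→I: B → C → E → I = 9
Shortest I→A: I → D → G → A = 14
Total via I: 9 + 14 = 23 min.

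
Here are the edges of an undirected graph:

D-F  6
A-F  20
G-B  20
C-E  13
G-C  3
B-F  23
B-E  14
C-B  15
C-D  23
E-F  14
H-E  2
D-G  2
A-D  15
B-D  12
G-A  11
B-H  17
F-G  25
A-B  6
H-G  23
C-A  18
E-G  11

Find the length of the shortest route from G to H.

13

Compare a few routes:
G → D → F → E → H: 2+6+14+2 = 24
G → E → H: 11+2 = 13
G → H: 23 = 23
G → C → E → H: 3+13+2 = 18
The minimum is 13 via G → E → H.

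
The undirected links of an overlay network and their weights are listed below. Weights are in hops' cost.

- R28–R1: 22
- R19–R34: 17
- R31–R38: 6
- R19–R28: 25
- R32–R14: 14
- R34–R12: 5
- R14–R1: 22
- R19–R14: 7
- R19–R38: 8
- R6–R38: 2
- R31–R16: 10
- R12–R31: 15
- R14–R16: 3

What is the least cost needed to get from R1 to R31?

Shortest distances from R1:
R1: 0
R14: 22  (via R1)
R28: 22  (via R1)
R16: 25  (via R14)
R19: 29  (via R14)
R31: 35  (via R16)
Shortest route: R1–R14–R16–R31 = 35 hops' cost.

35 hops' cost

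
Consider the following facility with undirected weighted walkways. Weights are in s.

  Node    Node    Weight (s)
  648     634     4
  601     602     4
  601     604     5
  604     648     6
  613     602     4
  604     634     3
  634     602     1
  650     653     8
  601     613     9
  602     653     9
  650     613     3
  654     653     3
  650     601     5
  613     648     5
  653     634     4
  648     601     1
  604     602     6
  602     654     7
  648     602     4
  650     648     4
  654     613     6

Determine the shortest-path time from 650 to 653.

8 s

Settle nodes by increasing distance from 650:
650: 0
613: 3  (via 650)
648: 4  (via 650)
601: 5  (via 650)
602: 7  (via 613)
634: 8  (via 648)
653: 8  (via 650)
Shortest route: 650–653 = 8 s.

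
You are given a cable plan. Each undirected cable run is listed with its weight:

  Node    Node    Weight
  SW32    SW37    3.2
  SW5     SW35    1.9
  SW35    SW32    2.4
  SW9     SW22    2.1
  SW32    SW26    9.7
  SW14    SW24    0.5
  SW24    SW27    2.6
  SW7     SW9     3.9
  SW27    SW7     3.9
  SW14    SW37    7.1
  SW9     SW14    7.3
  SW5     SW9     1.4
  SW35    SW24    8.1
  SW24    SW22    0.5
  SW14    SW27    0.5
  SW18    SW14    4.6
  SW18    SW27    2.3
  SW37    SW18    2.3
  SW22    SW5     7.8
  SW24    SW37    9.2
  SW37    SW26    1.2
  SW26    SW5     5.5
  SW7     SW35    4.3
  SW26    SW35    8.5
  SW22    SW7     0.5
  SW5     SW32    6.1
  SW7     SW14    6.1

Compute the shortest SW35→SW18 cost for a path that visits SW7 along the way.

8.6

Best SW35 to SW7: SW35–SW7 costing 4.3
Shortest SW7→SW18: SW7–SW22–SW24–SW14–SW27–SW18 = 4.3
Total via SW7: 4.3 + 4.3 = 8.6.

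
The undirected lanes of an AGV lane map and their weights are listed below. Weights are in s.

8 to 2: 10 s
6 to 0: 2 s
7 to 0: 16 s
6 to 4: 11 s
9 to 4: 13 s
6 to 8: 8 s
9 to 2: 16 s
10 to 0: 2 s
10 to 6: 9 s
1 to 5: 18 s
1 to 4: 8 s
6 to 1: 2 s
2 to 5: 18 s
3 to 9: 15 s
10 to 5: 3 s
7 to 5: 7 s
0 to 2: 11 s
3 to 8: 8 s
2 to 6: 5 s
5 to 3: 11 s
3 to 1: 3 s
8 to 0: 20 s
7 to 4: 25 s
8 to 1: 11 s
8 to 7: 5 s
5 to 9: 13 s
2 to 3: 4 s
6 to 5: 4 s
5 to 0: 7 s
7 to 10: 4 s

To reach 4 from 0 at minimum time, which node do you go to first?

6

Candidate routes:
0 - 6 - 4: 2+11 = 13
0 - 10 - 5 - 6 - 1 - 4: 2+3+4+2+8 = 19
0 - 6 - 1 - 4: 2+2+8 = 12
Cheapest is 0 - 6 - 1 - 4 at 12 s.
So from 0 the first move is to 6.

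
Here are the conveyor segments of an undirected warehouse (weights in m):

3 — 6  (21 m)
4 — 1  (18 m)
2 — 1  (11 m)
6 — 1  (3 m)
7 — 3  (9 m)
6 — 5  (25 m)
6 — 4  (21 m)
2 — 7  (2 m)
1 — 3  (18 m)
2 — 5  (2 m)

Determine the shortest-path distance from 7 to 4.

Running Dijkstra from 7:
7: 0
2: 2  (via 7)
5: 4  (via 2)
3: 9  (via 7)
1: 13  (via 2)
6: 16  (via 1)
4: 31  (via 1)
Shortest route: 7 → 2 → 1 → 4 = 31 m.

31 m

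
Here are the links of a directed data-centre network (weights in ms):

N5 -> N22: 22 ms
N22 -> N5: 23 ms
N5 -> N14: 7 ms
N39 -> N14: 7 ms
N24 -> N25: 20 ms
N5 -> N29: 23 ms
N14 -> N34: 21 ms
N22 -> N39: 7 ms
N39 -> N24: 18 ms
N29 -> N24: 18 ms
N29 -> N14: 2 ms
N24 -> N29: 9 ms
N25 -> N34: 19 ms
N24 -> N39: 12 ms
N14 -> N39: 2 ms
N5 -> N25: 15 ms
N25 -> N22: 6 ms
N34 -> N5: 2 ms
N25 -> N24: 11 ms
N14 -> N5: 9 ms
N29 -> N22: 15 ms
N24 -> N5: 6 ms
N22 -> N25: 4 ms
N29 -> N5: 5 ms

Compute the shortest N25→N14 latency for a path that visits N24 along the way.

22 ms

Shortest N25→N24: N25 → N24 = 11
Shortest N24→N14: N24 → N29 → N14 = 11
Total via N24: 11 + 11 = 22 ms.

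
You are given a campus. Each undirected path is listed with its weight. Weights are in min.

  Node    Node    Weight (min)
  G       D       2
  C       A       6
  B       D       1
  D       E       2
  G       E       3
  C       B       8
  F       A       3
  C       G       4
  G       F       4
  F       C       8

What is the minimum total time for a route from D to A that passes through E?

12 min

Best D to E: D → E costing 2
Shortest E→A: E → G → F → A = 10
Total via E: 2 + 10 = 12 min.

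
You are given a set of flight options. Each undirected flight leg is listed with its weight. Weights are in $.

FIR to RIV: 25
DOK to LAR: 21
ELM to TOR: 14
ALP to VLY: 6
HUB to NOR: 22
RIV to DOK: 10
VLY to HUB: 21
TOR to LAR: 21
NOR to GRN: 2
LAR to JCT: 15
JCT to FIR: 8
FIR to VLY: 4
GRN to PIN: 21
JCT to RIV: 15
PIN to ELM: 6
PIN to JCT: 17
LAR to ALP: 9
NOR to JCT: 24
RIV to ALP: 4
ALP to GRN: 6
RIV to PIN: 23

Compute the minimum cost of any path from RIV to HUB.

$31

Compare a few routes:
RIV → ALP → GRN → NOR → HUB: 4+6+2+22 = 34
RIV → JCT → FIR → VLY → HUB: 15+8+4+21 = 48
RIV → ALP → VLY → HUB: 4+6+21 = 31
Cheapest is RIV → ALP → VLY → HUB at $31.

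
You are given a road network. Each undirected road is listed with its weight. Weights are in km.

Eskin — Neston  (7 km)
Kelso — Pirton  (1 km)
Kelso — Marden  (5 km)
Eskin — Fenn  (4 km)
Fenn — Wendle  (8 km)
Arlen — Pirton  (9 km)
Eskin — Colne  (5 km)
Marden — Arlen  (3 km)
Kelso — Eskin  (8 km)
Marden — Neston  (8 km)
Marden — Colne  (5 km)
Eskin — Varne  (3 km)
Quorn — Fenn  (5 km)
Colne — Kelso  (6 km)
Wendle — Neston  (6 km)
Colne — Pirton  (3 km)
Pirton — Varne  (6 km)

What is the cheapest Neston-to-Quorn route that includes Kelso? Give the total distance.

30 km

Shortest Neston→Kelso: Neston–Marden–Kelso = 13
Best Kelso to Quorn: Kelso–Eskin–Fenn–Quorn costing 17
Total via Kelso: 13 + 17 = 30 km.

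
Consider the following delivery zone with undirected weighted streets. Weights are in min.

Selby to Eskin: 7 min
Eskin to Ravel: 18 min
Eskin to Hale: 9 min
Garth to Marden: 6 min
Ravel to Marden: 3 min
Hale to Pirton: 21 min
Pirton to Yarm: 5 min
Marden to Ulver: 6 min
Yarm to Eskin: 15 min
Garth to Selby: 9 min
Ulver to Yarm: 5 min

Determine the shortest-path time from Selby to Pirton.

Shortest distances from Selby:
Selby: 0
Eskin: 7  (via Selby)
Garth: 9  (via Selby)
Marden: 15  (via Garth)
Hale: 16  (via Eskin)
Ravel: 18  (via Marden)
Ulver: 21  (via Marden)
Yarm: 22  (via Eskin)
Pirton: 27  (via Yarm)
Shortest route: Selby → Eskin → Yarm → Pirton = 27 min.

27 min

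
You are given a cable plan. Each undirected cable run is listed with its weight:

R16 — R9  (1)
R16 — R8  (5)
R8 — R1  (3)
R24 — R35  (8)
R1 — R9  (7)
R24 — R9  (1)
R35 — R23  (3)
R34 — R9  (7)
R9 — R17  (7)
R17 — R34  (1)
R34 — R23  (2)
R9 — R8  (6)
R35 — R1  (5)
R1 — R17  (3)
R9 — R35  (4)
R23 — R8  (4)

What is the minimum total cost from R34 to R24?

8

Running Dijkstra from R34:
R34: 0
R17: 1  (via R34)
R23: 2  (via R34)
R1: 4  (via R17)
R35: 5  (via R23)
R8: 6  (via R23)
R9: 7  (via R34)
R24: 8  (via R9)
Shortest route: R34 → R9 → R24 = 8.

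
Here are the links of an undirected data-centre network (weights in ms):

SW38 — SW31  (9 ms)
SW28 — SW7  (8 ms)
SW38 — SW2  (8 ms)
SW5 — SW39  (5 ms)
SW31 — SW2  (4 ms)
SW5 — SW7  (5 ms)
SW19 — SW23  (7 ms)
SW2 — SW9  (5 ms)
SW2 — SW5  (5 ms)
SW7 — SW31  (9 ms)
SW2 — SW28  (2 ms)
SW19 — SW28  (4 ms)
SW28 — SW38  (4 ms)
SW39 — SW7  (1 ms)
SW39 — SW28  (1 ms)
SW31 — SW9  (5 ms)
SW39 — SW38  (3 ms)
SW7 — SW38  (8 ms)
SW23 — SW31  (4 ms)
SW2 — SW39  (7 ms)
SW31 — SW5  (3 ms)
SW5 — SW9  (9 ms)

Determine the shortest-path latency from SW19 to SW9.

Running Dijkstra from SW19:
SW19: 0
SW28: 4  (via SW19)
SW39: 5  (via SW28)
SW7: 6  (via SW39)
SW2: 6  (via SW28)
SW23: 7  (via SW19)
SW38: 8  (via SW28)
SW31: 10  (via SW2)
SW5: 10  (via SW39)
SW9: 11  (via SW2)
Shortest route: SW19–SW28–SW2–SW9 = 11 ms.

11 ms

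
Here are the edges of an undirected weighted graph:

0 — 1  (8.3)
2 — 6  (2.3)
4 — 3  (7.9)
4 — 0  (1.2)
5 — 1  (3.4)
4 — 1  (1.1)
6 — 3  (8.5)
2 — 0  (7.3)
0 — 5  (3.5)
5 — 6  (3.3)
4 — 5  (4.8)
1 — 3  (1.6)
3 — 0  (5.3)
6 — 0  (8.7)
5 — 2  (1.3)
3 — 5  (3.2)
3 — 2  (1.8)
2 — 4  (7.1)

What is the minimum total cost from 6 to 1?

5.7

Settle nodes by increasing distance from 6:
6: 0
2: 2.3  (via 6)
5: 3.3  (via 6)
3: 4.1  (via 2)
1: 5.7  (via 3)
Shortest route: 6–2–3–1 = 5.7.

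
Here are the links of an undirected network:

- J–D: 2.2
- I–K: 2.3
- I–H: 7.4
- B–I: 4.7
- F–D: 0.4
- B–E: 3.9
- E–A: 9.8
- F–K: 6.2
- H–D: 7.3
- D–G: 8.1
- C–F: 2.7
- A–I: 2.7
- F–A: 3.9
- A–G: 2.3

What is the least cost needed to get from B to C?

Shortest distances from B:
B: 0
E: 3.9  (via B)
I: 4.7  (via B)
K: 7  (via I)
A: 7.4  (via I)
G: 9.7  (via A)
F: 11.3  (via A)
D: 11.7  (via F)
H: 12.1  (via I)
J: 13.9  (via D)
C: 14  (via F)
Shortest route: B–I–A–F–C = 14.

14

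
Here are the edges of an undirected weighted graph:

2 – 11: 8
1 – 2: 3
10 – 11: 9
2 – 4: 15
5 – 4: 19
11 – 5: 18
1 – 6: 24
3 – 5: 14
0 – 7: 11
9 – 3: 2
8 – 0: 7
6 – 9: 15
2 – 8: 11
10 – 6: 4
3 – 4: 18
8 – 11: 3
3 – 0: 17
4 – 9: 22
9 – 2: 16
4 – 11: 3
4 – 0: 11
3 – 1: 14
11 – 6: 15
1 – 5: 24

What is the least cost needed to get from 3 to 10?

21

Settle nodes by increasing distance from 3:
3: 0
9: 2  (via 3)
1: 14  (via 3)
5: 14  (via 3)
0: 17  (via 3)
2: 17  (via 1)
6: 17  (via 9)
4: 18  (via 3)
10: 21  (via 6)
Shortest route: 3–9–6–10 = 21.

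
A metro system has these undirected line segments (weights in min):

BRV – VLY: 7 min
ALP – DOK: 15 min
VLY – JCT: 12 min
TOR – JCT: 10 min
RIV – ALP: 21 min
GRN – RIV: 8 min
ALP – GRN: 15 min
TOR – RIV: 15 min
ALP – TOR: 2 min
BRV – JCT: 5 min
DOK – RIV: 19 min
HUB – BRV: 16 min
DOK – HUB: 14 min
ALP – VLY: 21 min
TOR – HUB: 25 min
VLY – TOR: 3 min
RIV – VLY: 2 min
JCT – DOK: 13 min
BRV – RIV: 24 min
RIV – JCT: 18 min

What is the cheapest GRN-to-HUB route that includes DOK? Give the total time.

41 min

Best GRN to DOK: GRN → RIV → DOK costing 27
Best DOK to HUB: DOK → HUB costing 14
Total via DOK: 27 + 14 = 41 min.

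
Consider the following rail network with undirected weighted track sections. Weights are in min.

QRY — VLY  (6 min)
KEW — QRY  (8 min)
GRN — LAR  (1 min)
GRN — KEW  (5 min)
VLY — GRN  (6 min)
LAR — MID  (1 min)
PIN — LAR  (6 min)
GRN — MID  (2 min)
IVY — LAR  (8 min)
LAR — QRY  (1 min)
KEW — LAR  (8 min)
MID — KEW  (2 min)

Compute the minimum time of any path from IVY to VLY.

15 min

Enumerating some paths:
IVY - LAR - MID - GRN - VLY: 8+1+2+6 = 17
IVY - LAR - QRY - VLY: 8+1+6 = 15
The minimum is 15 min via IVY - LAR - QRY - VLY.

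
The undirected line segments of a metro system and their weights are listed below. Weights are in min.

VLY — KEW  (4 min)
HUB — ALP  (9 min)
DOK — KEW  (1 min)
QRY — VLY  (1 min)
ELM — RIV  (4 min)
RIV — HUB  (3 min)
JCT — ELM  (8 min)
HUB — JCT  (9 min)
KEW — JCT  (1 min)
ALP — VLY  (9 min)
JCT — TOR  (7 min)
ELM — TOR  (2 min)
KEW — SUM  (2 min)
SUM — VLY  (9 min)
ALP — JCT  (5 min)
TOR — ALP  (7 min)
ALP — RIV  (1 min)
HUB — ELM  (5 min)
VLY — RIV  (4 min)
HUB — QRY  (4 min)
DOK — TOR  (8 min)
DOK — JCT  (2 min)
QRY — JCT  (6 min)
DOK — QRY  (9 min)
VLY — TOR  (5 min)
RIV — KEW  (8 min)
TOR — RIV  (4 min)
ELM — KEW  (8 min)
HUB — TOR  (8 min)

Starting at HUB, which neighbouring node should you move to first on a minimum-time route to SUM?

QRY

Candidate routes:
HUB–JCT–KEW–SUM: 9+1+2 = 12
HUB–QRY–JCT–KEW–SUM: 4+6+1+2 = 13
HUB–RIV–ALP–JCT–KEW–SUM: 3+1+5+1+2 = 12
HUB–QRY–VLY–KEW–SUM: 4+1+4+2 = 11
The minimum is 11 min via HUB–QRY–VLY–KEW–SUM.
So from HUB the first move is to QRY.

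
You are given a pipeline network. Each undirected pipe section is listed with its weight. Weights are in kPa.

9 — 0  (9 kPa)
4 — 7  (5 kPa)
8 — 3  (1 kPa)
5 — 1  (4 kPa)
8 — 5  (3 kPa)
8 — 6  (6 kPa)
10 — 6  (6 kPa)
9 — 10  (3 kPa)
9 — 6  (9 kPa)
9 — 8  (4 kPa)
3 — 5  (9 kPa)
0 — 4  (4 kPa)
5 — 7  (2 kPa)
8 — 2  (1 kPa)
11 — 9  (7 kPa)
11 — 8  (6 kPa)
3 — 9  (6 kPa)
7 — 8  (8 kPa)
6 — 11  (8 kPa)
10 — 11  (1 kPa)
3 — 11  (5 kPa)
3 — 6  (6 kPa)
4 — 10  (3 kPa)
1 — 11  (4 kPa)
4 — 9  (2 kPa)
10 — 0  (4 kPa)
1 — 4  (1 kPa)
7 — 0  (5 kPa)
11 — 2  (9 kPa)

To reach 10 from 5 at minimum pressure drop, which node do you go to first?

Candidate routes:
5 → 1 → 4 → 10: 4+1+3 = 8
5 → 1 → 11 → 10: 4+4+1 = 9
5 → 8 → 3 → 11 → 10: 3+1+5+1 = 10
5 → 1 → 4 → 9 → 10: 4+1+2+3 = 10
Cheapest is 5 → 1 → 4 → 10 at 8 kPa.
So from 5 the first move is to 1.

1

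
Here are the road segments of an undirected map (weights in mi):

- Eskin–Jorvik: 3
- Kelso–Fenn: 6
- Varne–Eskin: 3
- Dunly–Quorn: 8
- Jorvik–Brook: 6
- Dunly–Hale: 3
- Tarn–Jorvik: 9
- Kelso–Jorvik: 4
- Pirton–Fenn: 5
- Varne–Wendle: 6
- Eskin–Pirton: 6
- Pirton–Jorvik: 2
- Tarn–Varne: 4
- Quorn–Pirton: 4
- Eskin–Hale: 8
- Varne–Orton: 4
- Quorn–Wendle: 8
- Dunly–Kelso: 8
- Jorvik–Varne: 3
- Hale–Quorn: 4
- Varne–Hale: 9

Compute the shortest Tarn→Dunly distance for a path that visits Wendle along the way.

Best Tarn to Wendle: Tarn → Varne → Wendle costing 10
Best Wendle to Dunly: Wendle → Quorn → Hale → Dunly costing 15
Total via Wendle: 10 + 15 = 25 mi.

25 mi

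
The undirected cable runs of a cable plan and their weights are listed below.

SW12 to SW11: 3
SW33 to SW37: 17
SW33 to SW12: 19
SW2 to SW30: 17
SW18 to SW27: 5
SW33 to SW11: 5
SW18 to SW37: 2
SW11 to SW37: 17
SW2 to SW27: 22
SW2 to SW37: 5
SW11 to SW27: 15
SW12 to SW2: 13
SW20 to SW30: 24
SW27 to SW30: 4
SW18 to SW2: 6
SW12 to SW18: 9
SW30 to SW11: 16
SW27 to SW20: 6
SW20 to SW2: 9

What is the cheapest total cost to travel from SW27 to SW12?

Enumerating some paths:
SW27–SW18–SW2–SW12: 5+6+13 = 24
SW27–SW30–SW11–SW12: 4+16+3 = 23
SW27–SW18–SW12: 5+9 = 14
SW27–SW11–SW12: 15+3 = 18
The minimum is 14 via SW27–SW18–SW12.

14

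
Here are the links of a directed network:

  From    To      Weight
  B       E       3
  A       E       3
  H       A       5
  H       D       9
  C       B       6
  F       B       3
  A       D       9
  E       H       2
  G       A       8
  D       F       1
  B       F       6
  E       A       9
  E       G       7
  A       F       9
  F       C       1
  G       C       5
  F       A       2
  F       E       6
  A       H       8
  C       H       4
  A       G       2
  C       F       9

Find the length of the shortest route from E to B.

Enumerating some paths:
E–G–C–B: 7+5+6 = 18
E–H–D–F–B: 2+9+1+3 = 15
The minimum is 15 via E–H–D–F–B.

15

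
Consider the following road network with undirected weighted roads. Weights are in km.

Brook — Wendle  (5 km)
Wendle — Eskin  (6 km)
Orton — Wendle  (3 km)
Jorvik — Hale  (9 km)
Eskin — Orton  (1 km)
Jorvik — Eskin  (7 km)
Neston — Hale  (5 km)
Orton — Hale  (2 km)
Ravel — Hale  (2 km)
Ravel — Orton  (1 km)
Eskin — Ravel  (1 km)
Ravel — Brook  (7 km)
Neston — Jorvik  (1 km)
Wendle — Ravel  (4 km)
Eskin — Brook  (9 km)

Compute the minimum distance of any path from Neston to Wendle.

Shortest distances from Neston:
Neston: 0
Jorvik: 1  (via Neston)
Hale: 5  (via Neston)
Orton: 7  (via Hale)
Ravel: 7  (via Hale)
Eskin: 8  (via Jorvik)
Wendle: 10  (via Orton)
Shortest route: Neston → Hale → Orton → Wendle = 10 km.

10 km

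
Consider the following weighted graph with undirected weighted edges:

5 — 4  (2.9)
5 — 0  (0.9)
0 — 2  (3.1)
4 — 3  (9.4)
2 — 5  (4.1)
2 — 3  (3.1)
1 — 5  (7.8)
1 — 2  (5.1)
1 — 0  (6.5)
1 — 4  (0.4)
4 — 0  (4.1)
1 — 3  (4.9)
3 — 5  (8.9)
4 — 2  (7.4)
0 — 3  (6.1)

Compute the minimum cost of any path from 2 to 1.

Enumerating some paths:
2 - 0 - 5 - 4 - 1: 3.1+0.9+2.9+0.4 = 7.3
2 - 1: 5.1 = 5.1
2 - 5 - 4 - 1: 4.1+2.9+0.4 = 7.4
The minimum is 5.1 via 2 - 1.

5.1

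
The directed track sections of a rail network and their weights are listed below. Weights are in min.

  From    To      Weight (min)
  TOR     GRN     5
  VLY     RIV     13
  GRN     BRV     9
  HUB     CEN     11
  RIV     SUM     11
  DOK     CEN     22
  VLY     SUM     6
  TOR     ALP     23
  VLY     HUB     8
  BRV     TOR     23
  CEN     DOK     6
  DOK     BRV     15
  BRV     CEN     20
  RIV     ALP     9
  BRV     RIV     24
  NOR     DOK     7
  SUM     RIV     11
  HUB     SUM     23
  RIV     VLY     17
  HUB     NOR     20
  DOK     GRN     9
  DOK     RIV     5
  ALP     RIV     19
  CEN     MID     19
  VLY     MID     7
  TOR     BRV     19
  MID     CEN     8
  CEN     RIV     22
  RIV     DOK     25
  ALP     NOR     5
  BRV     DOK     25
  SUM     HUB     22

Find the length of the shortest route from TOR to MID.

Running Dijkstra from TOR:
TOR: 0
GRN: 5  (via TOR)
BRV: 14  (via GRN)
ALP: 23  (via TOR)
NOR: 28  (via ALP)
CEN: 34  (via BRV)
DOK: 35  (via NOR)
RIV: 38  (via BRV)
SUM: 49  (via RIV)
MID: 53  (via CEN)
Shortest route: TOR → GRN → BRV → CEN → MID = 53 min.

53 min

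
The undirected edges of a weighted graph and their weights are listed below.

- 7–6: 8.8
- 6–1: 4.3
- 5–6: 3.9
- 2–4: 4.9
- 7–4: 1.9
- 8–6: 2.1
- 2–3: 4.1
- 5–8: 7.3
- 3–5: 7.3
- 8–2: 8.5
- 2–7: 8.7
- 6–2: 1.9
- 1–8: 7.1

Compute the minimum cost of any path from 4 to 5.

10.7

Settle nodes by increasing distance from 4:
4: 0
7: 1.9  (via 4)
2: 4.9  (via 4)
6: 6.8  (via 2)
8: 8.9  (via 6)
3: 9  (via 2)
5: 10.7  (via 6)
Shortest route: 4–2–6–5 = 10.7.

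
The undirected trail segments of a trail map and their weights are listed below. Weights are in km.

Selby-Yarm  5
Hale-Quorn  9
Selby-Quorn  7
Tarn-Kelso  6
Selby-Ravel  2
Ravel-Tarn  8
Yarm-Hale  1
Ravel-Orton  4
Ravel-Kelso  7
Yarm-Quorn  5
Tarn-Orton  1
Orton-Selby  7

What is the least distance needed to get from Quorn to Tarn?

14 km

Running Dijkstra from Quorn:
Quorn: 0
Yarm: 5  (via Quorn)
Hale: 6  (via Yarm)
Selby: 7  (via Quorn)
Ravel: 9  (via Selby)
Orton: 13  (via Ravel)
Tarn: 14  (via Orton)
Shortest route: Quorn–Selby–Ravel–Orton–Tarn = 14 km.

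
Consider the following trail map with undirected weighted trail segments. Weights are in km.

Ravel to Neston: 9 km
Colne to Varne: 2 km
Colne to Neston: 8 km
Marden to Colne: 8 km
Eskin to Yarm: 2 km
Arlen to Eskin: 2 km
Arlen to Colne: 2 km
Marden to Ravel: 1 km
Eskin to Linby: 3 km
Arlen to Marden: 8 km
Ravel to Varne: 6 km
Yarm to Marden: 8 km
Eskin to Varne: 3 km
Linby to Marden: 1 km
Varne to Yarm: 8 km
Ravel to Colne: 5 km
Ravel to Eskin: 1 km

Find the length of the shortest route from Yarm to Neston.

Compare a few routes:
Yarm - Eskin - Ravel - Neston: 2+1+9 = 12
Yarm - Eskin - Arlen - Colne - Neston: 2+2+2+8 = 14
Yarm - Eskin - Varne - Colne - Neston: 2+3+2+8 = 15
Cheapest is Yarm - Eskin - Ravel - Neston at 12 km.

12 km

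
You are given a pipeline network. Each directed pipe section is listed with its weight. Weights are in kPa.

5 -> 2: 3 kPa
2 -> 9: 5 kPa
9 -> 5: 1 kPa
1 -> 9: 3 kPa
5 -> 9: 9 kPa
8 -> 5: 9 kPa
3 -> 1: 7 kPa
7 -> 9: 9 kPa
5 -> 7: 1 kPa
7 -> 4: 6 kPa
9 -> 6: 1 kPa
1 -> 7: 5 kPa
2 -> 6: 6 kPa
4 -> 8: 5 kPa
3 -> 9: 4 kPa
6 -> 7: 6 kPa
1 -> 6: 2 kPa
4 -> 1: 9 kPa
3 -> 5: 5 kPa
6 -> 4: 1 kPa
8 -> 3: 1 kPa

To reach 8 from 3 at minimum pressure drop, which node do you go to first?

Compare a few routes:
3 - 1 - 6 - 4 - 8: 7+2+1+5 = 15
3 - 1 - 9 - 6 - 4 - 8: 7+3+1+1+5 = 17
3 - 9 - 6 - 4 - 8: 4+1+1+5 = 11
The minimum is 11 kPa via 3 - 9 - 6 - 4 - 8.
So from 3 the first move is to 9.

9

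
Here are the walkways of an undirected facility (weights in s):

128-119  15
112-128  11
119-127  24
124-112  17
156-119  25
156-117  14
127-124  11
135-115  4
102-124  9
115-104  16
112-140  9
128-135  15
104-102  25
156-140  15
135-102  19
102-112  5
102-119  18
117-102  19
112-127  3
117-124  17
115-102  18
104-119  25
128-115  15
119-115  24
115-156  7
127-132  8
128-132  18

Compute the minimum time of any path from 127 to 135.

27 s

Compare a few routes:
127 → 112 → 102 → 135: 3+5+19 = 27
127 → 112 → 128 → 135: 3+11+15 = 29
Cheapest is 127 → 112 → 102 → 135 at 27 s.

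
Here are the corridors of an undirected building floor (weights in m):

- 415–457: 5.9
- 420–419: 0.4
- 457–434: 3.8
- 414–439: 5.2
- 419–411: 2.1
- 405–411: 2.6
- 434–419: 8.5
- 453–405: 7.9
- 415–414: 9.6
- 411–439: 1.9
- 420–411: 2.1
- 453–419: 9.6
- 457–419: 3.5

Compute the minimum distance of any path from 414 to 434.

Running Dijkstra from 414:
414: 0
439: 5.2  (via 414)
411: 7.1  (via 439)
420: 9.2  (via 411)
419: 9.2  (via 411)
415: 9.6  (via 414)
405: 9.7  (via 411)
457: 12.7  (via 419)
434: 16.5  (via 457)
Shortest route: 414–439–411–419–457–434 = 16.5 m.

16.5 m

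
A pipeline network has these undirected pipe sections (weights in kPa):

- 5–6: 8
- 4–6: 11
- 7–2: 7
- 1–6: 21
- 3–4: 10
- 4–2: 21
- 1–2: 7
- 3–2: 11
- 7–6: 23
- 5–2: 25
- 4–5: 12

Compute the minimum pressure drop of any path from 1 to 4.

Enumerating some paths:
1–6–4: 21+11 = 32
1–2–4: 7+21 = 28
1–6–5–4: 21+8+12 = 41
Cheapest is 1–2–4 at 28 kPa.

28 kPa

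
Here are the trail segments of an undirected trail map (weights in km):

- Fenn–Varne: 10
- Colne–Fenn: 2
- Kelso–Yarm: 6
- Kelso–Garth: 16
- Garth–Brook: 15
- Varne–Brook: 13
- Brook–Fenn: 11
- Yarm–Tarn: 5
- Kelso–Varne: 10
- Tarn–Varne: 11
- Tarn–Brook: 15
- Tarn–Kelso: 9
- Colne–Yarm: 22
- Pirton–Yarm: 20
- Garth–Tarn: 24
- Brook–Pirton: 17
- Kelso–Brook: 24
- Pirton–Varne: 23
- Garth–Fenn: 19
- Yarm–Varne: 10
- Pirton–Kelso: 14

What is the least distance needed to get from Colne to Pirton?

30 km

Enumerating some paths:
Colne–Fenn–Brook–Pirton: 2+11+17 = 30
Colne–Fenn–Varne–Pirton: 2+10+23 = 35
Cheapest is Colne–Fenn–Brook–Pirton at 30 km.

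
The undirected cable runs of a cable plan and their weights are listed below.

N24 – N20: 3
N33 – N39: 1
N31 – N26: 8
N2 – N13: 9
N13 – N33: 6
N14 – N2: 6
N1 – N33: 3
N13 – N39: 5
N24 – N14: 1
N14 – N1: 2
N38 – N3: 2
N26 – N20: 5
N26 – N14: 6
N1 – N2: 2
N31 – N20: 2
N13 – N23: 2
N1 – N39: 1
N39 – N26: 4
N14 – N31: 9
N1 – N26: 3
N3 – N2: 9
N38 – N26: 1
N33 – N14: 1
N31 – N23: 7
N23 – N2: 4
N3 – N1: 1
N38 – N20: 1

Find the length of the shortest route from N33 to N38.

Compare a few routes:
N33 - N39 - N1 - N3 - N38: 1+1+1+2 = 5
N33 - N14 - N24 - N20 - N38: 1+1+3+1 = 6
N33 - N39 - N26 - N38: 1+4+1 = 6
N33 - N39 - N1 - N26 - N38: 1+1+3+1 = 6
The minimum is 5 via N33 - N39 - N1 - N3 - N38.

5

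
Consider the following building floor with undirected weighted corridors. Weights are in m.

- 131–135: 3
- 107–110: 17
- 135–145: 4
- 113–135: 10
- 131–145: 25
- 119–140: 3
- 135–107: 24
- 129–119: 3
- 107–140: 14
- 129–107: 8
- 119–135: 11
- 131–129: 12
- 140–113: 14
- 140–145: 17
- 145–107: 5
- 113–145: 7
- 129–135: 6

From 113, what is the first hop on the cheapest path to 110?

145

Compare a few routes:
113 → 135 → 129 → 107 → 110: 10+6+8+17 = 41
113 → 145 → 107 → 110: 7+5+17 = 29
113 → 135 → 145 → 107 → 110: 10+4+5+17 = 36
The minimum is 29 m via 113 → 145 → 107 → 110.
So from 113 the first move is to 145.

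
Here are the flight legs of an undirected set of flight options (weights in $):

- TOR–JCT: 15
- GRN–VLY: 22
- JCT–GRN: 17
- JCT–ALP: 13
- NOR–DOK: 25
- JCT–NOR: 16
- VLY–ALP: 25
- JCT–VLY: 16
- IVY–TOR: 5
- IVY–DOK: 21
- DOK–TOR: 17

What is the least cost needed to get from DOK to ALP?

$45

Compare a few routes:
DOK → TOR → JCT → ALP: 17+15+13 = 45
DOK → IVY → TOR → JCT → ALP: 21+5+15+13 = 54
Cheapest is DOK → TOR → JCT → ALP at $45.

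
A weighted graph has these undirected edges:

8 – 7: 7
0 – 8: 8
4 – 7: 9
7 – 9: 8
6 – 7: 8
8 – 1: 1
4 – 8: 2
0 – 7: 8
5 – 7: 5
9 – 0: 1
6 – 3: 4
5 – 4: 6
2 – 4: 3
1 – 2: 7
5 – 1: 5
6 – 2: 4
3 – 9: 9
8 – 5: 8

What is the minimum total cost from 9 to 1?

Shortest distances from 9:
9: 0
0: 1  (via 9)
7: 8  (via 9)
3: 9  (via 9)
8: 9  (via 0)
1: 10  (via 8)
Shortest route: 9–0–8–1 = 10.

10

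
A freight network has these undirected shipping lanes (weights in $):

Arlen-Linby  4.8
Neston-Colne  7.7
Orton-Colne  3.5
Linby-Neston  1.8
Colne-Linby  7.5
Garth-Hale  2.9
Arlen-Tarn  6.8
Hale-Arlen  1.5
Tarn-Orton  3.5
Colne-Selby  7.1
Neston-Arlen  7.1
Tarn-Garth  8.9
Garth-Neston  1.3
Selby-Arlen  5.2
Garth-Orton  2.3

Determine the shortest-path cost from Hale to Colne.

$8.7

Compare a few routes:
Hale - Garth - Neston - Colne: 2.9+1.3+7.7 = 11.9
Hale - Garth - Orton - Colne: 2.9+2.3+3.5 = 8.7
Cheapest is Hale - Garth - Orton - Colne at $8.7.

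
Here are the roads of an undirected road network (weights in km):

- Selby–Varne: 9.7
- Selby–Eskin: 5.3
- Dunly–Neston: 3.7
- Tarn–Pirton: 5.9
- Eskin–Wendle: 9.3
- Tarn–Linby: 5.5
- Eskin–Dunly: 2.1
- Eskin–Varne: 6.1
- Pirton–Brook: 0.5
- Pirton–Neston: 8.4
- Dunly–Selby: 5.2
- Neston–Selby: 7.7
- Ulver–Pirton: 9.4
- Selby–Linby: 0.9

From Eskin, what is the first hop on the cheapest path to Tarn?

Enumerating some paths:
Eskin–Selby–Linby–Tarn: 5.3+0.9+5.5 = 11.7
Eskin–Dunly–Selby–Linby–Tarn: 2.1+5.2+0.9+5.5 = 13.7
The minimum is 11.7 km via Eskin–Selby–Linby–Tarn.
So from Eskin the first move is to Selby.

Selby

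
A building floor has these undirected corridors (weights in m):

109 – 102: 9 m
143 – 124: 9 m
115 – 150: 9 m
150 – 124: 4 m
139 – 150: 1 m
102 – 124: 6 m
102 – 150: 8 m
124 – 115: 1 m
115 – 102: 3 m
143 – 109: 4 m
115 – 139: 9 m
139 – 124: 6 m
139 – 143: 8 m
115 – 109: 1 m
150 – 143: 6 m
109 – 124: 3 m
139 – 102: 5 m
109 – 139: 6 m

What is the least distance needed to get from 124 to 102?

4 m

Running Dijkstra from 124:
124: 0
115: 1  (via 124)
109: 2  (via 115)
150: 4  (via 124)
102: 4  (via 115)
Shortest route: 124 → 115 → 102 = 4 m.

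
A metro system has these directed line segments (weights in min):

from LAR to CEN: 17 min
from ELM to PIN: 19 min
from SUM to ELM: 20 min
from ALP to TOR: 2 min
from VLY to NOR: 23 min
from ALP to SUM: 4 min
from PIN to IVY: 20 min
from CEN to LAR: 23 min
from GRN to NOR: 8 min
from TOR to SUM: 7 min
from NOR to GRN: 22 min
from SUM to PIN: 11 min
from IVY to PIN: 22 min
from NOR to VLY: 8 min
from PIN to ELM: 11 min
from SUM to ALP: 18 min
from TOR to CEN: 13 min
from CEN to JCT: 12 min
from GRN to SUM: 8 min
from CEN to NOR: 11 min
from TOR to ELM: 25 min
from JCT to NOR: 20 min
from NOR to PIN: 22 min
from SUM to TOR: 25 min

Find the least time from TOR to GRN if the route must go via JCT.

67 min

Best TOR to JCT: TOR → CEN → JCT costing 25
Shortest JCT→GRN: JCT → NOR → GRN = 42
Total via JCT: 25 + 42 = 67 min.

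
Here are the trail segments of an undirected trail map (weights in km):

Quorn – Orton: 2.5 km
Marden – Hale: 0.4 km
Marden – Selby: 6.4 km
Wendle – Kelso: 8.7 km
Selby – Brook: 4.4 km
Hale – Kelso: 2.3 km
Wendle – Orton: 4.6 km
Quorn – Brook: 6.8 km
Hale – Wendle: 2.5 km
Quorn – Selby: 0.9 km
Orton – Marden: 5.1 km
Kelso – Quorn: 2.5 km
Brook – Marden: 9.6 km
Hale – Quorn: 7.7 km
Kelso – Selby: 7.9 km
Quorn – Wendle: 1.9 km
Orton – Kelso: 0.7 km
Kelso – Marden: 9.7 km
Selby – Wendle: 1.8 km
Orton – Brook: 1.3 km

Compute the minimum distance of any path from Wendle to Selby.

1.8 km

Running Dijkstra from Wendle:
Wendle: 0
Selby: 1.8  (via Wendle)
Shortest route: Wendle → Selby = 1.8 km.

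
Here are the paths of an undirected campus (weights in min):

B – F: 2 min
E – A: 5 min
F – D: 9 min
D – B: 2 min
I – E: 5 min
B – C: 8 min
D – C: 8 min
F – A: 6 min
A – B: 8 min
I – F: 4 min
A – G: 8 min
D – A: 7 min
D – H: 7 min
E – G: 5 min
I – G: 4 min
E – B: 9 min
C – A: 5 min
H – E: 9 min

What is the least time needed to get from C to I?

14 min

Compare a few routes:
C–B–F–I: 8+2+4 = 14
C–A–E–I: 5+5+5 = 15
Cheapest is C–B–F–I at 14 min.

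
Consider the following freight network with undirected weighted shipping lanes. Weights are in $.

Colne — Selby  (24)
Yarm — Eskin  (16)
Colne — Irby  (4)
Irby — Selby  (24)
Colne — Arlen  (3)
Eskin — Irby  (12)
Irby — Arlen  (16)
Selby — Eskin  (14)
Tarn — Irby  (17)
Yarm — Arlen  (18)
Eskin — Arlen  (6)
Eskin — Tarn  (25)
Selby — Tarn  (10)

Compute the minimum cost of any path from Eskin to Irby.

Candidate routes:
Eskin - Arlen - Irby: 6+16 = 22
Eskin - Irby: 12 = 12
Eskin - Arlen - Colne - Irby: 6+3+4 = 13
The minimum is $12 via Eskin - Irby.

$12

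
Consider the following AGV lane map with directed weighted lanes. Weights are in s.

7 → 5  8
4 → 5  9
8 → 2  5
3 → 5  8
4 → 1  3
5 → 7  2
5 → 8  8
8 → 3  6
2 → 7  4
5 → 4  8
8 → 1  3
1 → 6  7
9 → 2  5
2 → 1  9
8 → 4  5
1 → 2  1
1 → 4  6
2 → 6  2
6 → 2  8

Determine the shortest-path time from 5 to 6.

14 s

Settle nodes by increasing distance from 5:
5: 0
7: 2  (via 5)
4: 8  (via 5)
8: 8  (via 5)
1: 11  (via 4)
2: 12  (via 1)
3: 14  (via 8)
6: 14  (via 2)
Shortest route: 5–4–1–2–6 = 14 s.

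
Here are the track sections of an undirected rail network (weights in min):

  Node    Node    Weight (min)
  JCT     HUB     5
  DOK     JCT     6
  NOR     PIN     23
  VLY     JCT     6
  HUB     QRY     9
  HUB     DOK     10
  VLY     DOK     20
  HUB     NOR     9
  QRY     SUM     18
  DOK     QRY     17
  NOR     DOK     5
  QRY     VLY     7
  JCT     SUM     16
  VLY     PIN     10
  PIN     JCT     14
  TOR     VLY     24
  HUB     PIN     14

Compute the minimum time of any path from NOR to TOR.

Running Dijkstra from NOR:
NOR: 0
DOK: 5  (via NOR)
HUB: 9  (via NOR)
JCT: 11  (via DOK)
VLY: 17  (via JCT)
QRY: 18  (via HUB)
PIN: 23  (via NOR)
SUM: 27  (via JCT)
TOR: 41  (via VLY)
Shortest route: NOR → DOK → JCT → VLY → TOR = 41 min.

41 min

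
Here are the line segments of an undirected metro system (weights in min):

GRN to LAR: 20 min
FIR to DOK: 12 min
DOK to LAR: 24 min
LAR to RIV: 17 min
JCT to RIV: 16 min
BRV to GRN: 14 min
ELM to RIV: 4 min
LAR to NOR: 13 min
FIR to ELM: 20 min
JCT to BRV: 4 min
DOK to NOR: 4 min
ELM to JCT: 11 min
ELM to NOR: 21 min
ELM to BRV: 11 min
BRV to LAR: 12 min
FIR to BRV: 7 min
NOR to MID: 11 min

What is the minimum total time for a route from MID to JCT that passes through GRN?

Shortest MID→GRN: MID → NOR → LAR → GRN = 44
Shortest GRN→JCT: GRN → BRV → JCT = 18
Total via GRN: 44 + 18 = 62 min.

62 min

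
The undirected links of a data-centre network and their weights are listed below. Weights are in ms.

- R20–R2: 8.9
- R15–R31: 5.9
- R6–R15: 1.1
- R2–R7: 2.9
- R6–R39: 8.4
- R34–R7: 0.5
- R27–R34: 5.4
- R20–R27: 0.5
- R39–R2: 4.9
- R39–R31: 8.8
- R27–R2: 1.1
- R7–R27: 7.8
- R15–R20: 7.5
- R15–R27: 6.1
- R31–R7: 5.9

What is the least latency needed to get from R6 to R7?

Settle nodes by increasing distance from R6:
R6: 0
R15: 1.1  (via R6)
R31: 7  (via R15)
R27: 7.2  (via R15)
R20: 7.7  (via R27)
R2: 8.3  (via R27)
R39: 8.4  (via R6)
R7: 11.2  (via R2)
Shortest route: R6 → R15 → R27 → R2 → R7 = 11.2 ms.

11.2 ms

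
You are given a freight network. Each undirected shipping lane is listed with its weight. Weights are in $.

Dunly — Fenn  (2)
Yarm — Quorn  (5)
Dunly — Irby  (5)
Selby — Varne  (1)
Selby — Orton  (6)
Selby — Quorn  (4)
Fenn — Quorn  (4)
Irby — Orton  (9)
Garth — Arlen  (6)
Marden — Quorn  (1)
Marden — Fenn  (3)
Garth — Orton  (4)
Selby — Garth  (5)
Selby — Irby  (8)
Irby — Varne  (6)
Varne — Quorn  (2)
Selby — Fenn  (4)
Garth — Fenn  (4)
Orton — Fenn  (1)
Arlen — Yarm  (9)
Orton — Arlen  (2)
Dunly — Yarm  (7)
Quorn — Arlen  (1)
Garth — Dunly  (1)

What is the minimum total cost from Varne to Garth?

$6

Compare a few routes:
Varne → Selby → Garth: 1+5 = 6
Varne → Selby → Fenn → Dunly → Garth: 1+4+2+1 = 8
Varne → Selby → Fenn → Garth: 1+4+4 = 9
The minimum is $6 via Varne → Selby → Garth.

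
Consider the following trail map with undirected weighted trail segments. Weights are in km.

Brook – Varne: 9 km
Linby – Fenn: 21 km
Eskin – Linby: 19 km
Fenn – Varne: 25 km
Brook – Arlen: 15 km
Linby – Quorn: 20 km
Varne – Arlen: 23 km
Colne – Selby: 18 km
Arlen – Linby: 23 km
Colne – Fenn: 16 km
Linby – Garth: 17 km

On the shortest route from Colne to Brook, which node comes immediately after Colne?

Fenn

Candidate routes:
Colne–Fenn–Varne–Brook: 16+25+9 = 50
Colne–Fenn–Linby–Arlen–Brook: 16+21+23+15 = 75
Cheapest is Colne–Fenn–Varne–Brook at 50 km.
So from Colne the first move is to Fenn.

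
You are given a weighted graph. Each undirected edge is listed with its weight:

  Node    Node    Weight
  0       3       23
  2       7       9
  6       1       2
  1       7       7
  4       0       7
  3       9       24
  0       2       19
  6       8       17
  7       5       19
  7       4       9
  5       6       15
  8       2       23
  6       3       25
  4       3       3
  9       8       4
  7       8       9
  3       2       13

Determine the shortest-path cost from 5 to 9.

32

Running Dijkstra from 5:
5: 0
6: 15  (via 5)
1: 17  (via 6)
7: 19  (via 5)
2: 28  (via 7)
4: 28  (via 7)
8: 28  (via 7)
3: 31  (via 4)
9: 32  (via 8)
Shortest route: 5 → 7 → 8 → 9 = 32.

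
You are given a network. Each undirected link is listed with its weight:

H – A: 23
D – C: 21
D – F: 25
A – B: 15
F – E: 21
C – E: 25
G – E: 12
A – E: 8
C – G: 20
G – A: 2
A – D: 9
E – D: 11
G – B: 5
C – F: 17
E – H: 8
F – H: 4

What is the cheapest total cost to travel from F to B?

Enumerating some paths:
F - H - A - G - B: 4+23+2+5 = 34
F - H - E - A - B: 4+8+8+15 = 35
F - H - E - A - G - B: 4+8+8+2+5 = 27
F - H - E - G - B: 4+8+12+5 = 29
The minimum is 27 via F - H - E - A - G - B.

27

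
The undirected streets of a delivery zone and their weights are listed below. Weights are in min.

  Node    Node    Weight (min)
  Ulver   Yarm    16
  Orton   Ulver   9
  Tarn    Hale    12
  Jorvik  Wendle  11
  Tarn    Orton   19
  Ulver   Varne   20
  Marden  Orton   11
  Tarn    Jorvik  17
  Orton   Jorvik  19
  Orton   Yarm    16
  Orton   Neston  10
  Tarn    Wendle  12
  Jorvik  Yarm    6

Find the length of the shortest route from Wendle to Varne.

53 min

Candidate routes:
Wendle → Jorvik → Yarm → Orton → Ulver → Varne: 11+6+16+9+20 = 62
Wendle → Jorvik → Yarm → Ulver → Varne: 11+6+16+20 = 53
Wendle → Jorvik → Orton → Ulver → Varne: 11+19+9+20 = 59
Wendle → Tarn → Orton → Ulver → Varne: 12+19+9+20 = 60
The minimum is 53 min via Wendle → Jorvik → Yarm → Ulver → Varne.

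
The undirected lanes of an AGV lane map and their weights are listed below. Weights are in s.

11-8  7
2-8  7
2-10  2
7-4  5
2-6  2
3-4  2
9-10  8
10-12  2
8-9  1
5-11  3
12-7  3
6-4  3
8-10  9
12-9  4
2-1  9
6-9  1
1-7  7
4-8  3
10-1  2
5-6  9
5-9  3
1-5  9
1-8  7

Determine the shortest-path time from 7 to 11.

Candidate routes:
7 - 4 - 6 - 9 - 5 - 11: 5+3+1+3+3 = 15
7 - 12 - 9 - 8 - 11: 3+4+1+7 = 15
7 - 12 - 9 - 5 - 11: 3+4+3+3 = 13
7 - 4 - 8 - 9 - 5 - 11: 5+3+1+3+3 = 15
Cheapest is 7 - 12 - 9 - 5 - 11 at 13 s.

13 s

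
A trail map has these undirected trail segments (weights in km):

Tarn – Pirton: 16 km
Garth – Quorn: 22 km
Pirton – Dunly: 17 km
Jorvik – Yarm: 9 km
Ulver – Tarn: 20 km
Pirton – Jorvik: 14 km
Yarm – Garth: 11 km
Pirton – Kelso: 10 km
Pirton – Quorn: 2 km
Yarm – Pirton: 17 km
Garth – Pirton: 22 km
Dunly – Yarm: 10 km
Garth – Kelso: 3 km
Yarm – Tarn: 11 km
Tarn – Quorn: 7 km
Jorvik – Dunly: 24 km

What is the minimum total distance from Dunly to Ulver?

41 km

Settle nodes by increasing distance from Dunly:
Dunly: 0
Yarm: 10  (via Dunly)
Pirton: 17  (via Dunly)
Jorvik: 19  (via Yarm)
Quorn: 19  (via Pirton)
Tarn: 21  (via Yarm)
Garth: 21  (via Yarm)
Kelso: 24  (via Garth)
Ulver: 41  (via Tarn)
Shortest route: Dunly → Yarm → Tarn → Ulver = 41 km.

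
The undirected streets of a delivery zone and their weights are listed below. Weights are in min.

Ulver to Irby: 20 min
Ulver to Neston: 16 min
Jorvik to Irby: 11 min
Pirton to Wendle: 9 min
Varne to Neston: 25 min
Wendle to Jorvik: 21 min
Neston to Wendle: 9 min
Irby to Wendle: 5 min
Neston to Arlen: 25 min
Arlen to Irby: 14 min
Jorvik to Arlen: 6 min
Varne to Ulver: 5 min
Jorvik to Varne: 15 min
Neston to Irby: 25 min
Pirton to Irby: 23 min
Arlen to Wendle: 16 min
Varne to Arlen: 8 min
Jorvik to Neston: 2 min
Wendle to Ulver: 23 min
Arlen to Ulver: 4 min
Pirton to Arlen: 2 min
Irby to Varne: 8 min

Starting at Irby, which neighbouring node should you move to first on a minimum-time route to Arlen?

Arlen

Candidate routes:
Irby → Varne → Arlen: 8+8 = 16
Irby → Arlen: 14 = 14
Irby → Wendle → Pirton → Arlen: 5+9+2 = 16
The minimum is 14 min via Irby → Arlen.
So from Irby the first move is to Arlen.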